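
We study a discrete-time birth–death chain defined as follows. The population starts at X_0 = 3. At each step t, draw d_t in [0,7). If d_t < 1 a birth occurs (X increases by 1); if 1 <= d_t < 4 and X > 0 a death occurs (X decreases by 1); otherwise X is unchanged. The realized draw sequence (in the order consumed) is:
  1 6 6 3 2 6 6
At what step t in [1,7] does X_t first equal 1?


t=0: X=3, d=1 → death, X_1=2
t=1: X=2, d=6 → hold, X_2=2
t=2: X=2, d=6 → hold, X_3=2
t=3: X=2, d=3 → death, X_4=1
t=4: X=1, d=2 → death, X_5=0
t=5: X=0, d=6 → hold, X_6=0
t=6: X=0, d=6 → hold, X_7=0

4


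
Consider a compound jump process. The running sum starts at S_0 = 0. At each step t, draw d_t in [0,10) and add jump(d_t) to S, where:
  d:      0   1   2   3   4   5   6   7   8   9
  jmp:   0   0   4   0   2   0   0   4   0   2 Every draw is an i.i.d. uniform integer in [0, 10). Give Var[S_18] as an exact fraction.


Outcome values over d=0..9: [0, 0, 4, 0, 2, 0, 0, 4, 0, 2]
Σy = 12, Σy² = 40, M = 10
μ = 12/10 = 6/5,  σ² = 40/10 − (6/5)² = 64/25
Independent increments: Var[S_18] = 18·σ² = 18·(64/25) = 1152/25

1152/25


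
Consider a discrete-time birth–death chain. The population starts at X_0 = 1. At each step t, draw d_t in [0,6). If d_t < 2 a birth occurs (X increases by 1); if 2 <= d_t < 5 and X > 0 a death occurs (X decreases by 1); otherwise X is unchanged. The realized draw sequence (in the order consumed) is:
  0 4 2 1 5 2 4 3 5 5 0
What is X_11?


t=0: X=1, d=0 → birth, X_1=2
t=1: X=2, d=4 → death, X_2=1
t=2: X=1, d=2 → death, X_3=0
t=3: X=0, d=1 → birth, X_4=1
t=4: X=1, d=5 → hold, X_5=1
t=5: X=1, d=2 → death, X_6=0
t=6: X=0, d=4 → hold, X_7=0
t=7: X=0, d=3 → hold, X_8=0
t=8: X=0, d=5 → hold, X_9=0
t=9: X=0, d=5 → hold, X_10=0
t=10: X=0, d=0 → birth, X_11=1

1


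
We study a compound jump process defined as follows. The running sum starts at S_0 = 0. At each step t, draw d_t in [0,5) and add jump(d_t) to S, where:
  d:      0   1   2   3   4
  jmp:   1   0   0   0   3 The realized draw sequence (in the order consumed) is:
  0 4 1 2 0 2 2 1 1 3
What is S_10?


5

t=0: S=0, d=0, jump=1, S_1=1
t=1: S=1, d=4, jump=3, S_2=4
t=2: S=4, d=1, jump=0, S_3=4
t=3: S=4, d=2, jump=0, S_4=4
t=4: S=4, d=0, jump=1, S_5=5
t=5: S=5, d=2, jump=0, S_6=5
t=6: S=5, d=2, jump=0, S_7=5
t=7: S=5, d=1, jump=0, S_8=5
t=8: S=5, d=1, jump=0, S_9=5
t=9: S=5, d=3, jump=0, S_10=5


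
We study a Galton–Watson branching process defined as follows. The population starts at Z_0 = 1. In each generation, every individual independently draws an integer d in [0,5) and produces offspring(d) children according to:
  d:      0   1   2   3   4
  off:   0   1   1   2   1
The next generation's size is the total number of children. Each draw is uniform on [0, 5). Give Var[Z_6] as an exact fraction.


Outcome values over d=0..4: [0, 1, 1, 2, 1]
Σy = 5, Σy² = 7, M = 5
μ = 5/5 = 1,  σ² = 7/5 − (1)² = 2/5
V_0 = 0, E_0 = 1
V_1 = 2/5·E_0 + (1)²·V_0 = 2/5;  E_1 = 1
V_2 = 2/5·E_1 + (1)²·V_1 = 4/5;  E_2 = 1
V_3 = 2/5·E_2 + (1)²·V_2 = 6/5;  E_3 = 1
V_4 = 2/5·E_3 + (1)²·V_3 = 8/5;  E_4 = 1
V_5 = 2/5·E_4 + (1)²·V_4 = 2;  E_5 = 1
V_6 = 2/5·E_5 + (1)²·V_5 = 12/5;  E_6 = 1

12/5


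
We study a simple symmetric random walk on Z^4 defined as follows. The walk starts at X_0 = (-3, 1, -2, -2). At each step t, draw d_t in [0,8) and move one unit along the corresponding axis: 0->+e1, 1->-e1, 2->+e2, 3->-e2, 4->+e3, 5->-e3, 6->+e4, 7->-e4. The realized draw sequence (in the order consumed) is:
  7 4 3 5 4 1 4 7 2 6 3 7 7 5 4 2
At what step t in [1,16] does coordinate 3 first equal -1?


t=0: X=(-3, 1, -2, -2), d=7 → -e4, X_1=(-3, 1, -2, -3)
t=1: X=(-3, 1, -2, -3), d=4 → +e3, X_2=(-3, 1, -1, -3)
t=2: X=(-3, 1, -1, -3), d=3 → -e2, X_3=(-3, 0, -1, -3)
t=3: X=(-3, 0, -1, -3), d=5 → -e3, X_4=(-3, 0, -2, -3)
t=4: X=(-3, 0, -2, -3), d=4 → +e3, X_5=(-3, 0, -1, -3)
t=5: X=(-3, 0, -1, -3), d=1 → -e1, X_6=(-4, 0, -1, -3)
t=6: X=(-4, 0, -1, -3), d=4 → +e3, X_7=(-4, 0, 0, -3)
t=7: X=(-4, 0, 0, -3), d=7 → -e4, X_8=(-4, 0, 0, -4)
t=8: X=(-4, 0, 0, -4), d=2 → +e2, X_9=(-4, 1, 0, -4)
t=9: X=(-4, 1, 0, -4), d=6 → +e4, X_10=(-4, 1, 0, -3)
t=10: X=(-4, 1, 0, -3), d=3 → -e2, X_11=(-4, 0, 0, -3)
t=11: X=(-4, 0, 0, -3), d=7 → -e4, X_12=(-4, 0, 0, -4)
t=12: X=(-4, 0, 0, -4), d=7 → -e4, X_13=(-4, 0, 0, -5)
t=13: X=(-4, 0, 0, -5), d=5 → -e3, X_14=(-4, 0, -1, -5)
t=14: X=(-4, 0, -1, -5), d=4 → +e3, X_15=(-4, 0, 0, -5)
t=15: X=(-4, 0, 0, -5), d=2 → +e2, X_16=(-4, 1, 0, -5)

2


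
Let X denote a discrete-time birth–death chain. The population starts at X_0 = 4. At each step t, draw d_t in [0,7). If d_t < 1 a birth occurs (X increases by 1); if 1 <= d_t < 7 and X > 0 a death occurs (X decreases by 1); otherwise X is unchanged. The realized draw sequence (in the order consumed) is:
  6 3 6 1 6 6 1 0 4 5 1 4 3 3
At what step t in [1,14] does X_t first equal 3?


t=0: X=4, d=6 → death, X_1=3
t=1: X=3, d=3 → death, X_2=2
t=2: X=2, d=6 → death, X_3=1
t=3: X=1, d=1 → death, X_4=0
t=4: X=0, d=6 → hold, X_5=0
t=5: X=0, d=6 → hold, X_6=0
t=6: X=0, d=1 → hold, X_7=0
t=7: X=0, d=0 → birth, X_8=1
t=8: X=1, d=4 → death, X_9=0
t=9: X=0, d=5 → hold, X_10=0
t=10: X=0, d=1 → hold, X_11=0
t=11: X=0, d=4 → hold, X_12=0
t=12: X=0, d=3 → hold, X_13=0
t=13: X=0, d=3 → hold, X_14=0

1


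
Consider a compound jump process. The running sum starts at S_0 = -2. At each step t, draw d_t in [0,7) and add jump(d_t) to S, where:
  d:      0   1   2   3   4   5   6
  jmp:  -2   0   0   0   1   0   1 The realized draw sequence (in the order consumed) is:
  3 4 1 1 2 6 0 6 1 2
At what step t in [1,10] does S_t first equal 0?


6

t=0: S=-2, d=3, jump=0, S_1=-2
t=1: S=-2, d=4, jump=1, S_2=-1
t=2: S=-1, d=1, jump=0, S_3=-1
t=3: S=-1, d=1, jump=0, S_4=-1
t=4: S=-1, d=2, jump=0, S_5=-1
t=5: S=-1, d=6, jump=1, S_6=0
t=6: S=0, d=0, jump=-2, S_7=-2
t=7: S=-2, d=6, jump=1, S_8=-1
t=8: S=-1, d=1, jump=0, S_9=-1
t=9: S=-1, d=2, jump=0, S_10=-1


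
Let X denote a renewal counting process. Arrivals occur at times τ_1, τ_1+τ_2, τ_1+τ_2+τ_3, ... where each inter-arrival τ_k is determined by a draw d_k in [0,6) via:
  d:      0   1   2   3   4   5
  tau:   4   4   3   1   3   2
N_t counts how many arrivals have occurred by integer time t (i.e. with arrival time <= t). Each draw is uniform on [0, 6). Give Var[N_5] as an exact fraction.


23370167/60466176

Inter-arrival values over d=0..5: [4, 4, 3, 1, 3, 2]
Each d has probability 1/6, so the pmf of τ is: f(1) = 1/6, f(2) = 1/6, f(3) = 1/3, f(4) = 1/3
Let p_n(j) = P(N_n = j), with p_0 = [1]. Condition on τ_1: p_n(0) = P(τ > n), and for j >= 1, p_n(j) = Σ_{k<=n} f(k)·p_{n−k}(j−1)
p_1 = [5/6, 1/6]  (j = 0..1)
p_2 = [2/3, 11/36, 1/36]  (j = 0..2)
p_3 = [1/3, 7/12, 17/216, 1/216]  (j = 0..3)
p_4 = [0, 7/9, 11/54, 23/1296, 1/1296]  (j = 0..4)
p_5 = [0, 5/9, 83/216, 73/1296, 29/7776, 1/7776]  (j = 0..5)
E[N_5] = Σ j·p_5(j) = 11731/7776;  E[N_5²] = Σ j²·p_5(j) = 6901/2592
Var[N_5] = 6901/2592 − (11731/7776)² = 23370167/60466176


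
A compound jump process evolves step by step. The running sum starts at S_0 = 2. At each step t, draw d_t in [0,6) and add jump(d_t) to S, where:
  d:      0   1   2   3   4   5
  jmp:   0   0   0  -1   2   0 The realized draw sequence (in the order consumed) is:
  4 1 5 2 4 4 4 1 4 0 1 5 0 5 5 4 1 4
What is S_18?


t=0: S=2, d=4, jump=2, S_1=4
t=1: S=4, d=1, jump=0, S_2=4
t=2: S=4, d=5, jump=0, S_3=4
t=3: S=4, d=2, jump=0, S_4=4
t=4: S=4, d=4, jump=2, S_5=6
t=5: S=6, d=4, jump=2, S_6=8
t=6: S=8, d=4, jump=2, S_7=10
t=7: S=10, d=1, jump=0, S_8=10
t=8: S=10, d=4, jump=2, S_9=12
t=9: S=12, d=0, jump=0, S_10=12
t=10: S=12, d=1, jump=0, S_11=12
t=11: S=12, d=5, jump=0, S_12=12
t=12: S=12, d=0, jump=0, S_13=12
t=13: S=12, d=5, jump=0, S_14=12
t=14: S=12, d=5, jump=0, S_15=12
t=15: S=12, d=4, jump=2, S_16=14
t=16: S=14, d=1, jump=0, S_17=14
t=17: S=14, d=4, jump=2, S_18=16

16


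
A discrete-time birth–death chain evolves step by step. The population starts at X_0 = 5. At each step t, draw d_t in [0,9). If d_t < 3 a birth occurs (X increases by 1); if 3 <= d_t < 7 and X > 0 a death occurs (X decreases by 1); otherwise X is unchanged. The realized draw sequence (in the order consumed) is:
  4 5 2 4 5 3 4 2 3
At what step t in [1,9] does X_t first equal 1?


6

t=0: X=5, d=4 → death, X_1=4
t=1: X=4, d=5 → death, X_2=3
t=2: X=3, d=2 → birth, X_3=4
t=3: X=4, d=4 → death, X_4=3
t=4: X=3, d=5 → death, X_5=2
t=5: X=2, d=3 → death, X_6=1
t=6: X=1, d=4 → death, X_7=0
t=7: X=0, d=2 → birth, X_8=1
t=8: X=1, d=3 → death, X_9=0


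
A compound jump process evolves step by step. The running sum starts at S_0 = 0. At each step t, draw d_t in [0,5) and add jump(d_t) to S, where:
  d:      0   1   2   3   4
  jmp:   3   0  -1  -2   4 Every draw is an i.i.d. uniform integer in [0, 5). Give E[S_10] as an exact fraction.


8

Outcome values over d=0..4: [3, 0, -1, -2, 4]
Σy = 4, Σy² = 30, M = 5
μ = 4/5 = 4/5,  σ² = 30/5 − (4/5)² = 134/25
E[S_10] = 0 + 10·(4/5) = 8


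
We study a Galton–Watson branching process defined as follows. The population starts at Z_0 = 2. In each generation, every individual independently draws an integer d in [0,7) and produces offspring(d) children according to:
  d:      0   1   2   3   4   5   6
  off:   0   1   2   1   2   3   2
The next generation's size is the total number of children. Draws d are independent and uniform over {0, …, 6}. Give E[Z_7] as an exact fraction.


38974342/823543

Outcome values over d=0..6: [0, 1, 2, 1, 2, 3, 2]
Σy = 11, Σy² = 23, M = 7
μ = 11/7 = 11/7,  σ² = 23/7 − (11/7)² = 40/49
E[Z_0] = 2
E[Z_1] = 11/7·E[Z_0] = 22/7
E[Z_2] = 11/7·E[Z_1] = 242/49
E[Z_3] = 11/7·E[Z_2] = 2662/343
E[Z_4] = 11/7·E[Z_3] = 29282/2401
E[Z_5] = 11/7·E[Z_4] = 322102/16807
E[Z_6] = 11/7·E[Z_5] = 3543122/117649
E[Z_7] = 11/7·E[Z_6] = 38974342/823543


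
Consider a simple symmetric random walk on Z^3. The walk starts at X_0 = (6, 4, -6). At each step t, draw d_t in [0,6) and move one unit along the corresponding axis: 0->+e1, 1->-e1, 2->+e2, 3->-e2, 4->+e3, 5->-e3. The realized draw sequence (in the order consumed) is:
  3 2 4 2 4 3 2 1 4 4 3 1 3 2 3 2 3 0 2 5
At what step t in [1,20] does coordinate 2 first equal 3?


t=0: X=(6, 4, -6), d=3 → -e2, X_1=(6, 3, -6)
t=1: X=(6, 3, -6), d=2 → +e2, X_2=(6, 4, -6)
t=2: X=(6, 4, -6), d=4 → +e3, X_3=(6, 4, -5)
t=3: X=(6, 4, -5), d=2 → +e2, X_4=(6, 5, -5)
t=4: X=(6, 5, -5), d=4 → +e3, X_5=(6, 5, -4)
t=5: X=(6, 5, -4), d=3 → -e2, X_6=(6, 4, -4)
t=6: X=(6, 4, -4), d=2 → +e2, X_7=(6, 5, -4)
t=7: X=(6, 5, -4), d=1 → -e1, X_8=(5, 5, -4)
t=8: X=(5, 5, -4), d=4 → +e3, X_9=(5, 5, -3)
t=9: X=(5, 5, -3), d=4 → +e3, X_10=(5, 5, -2)
t=10: X=(5, 5, -2), d=3 → -e2, X_11=(5, 4, -2)
t=11: X=(5, 4, -2), d=1 → -e1, X_12=(4, 4, -2)
t=12: X=(4, 4, -2), d=3 → -e2, X_13=(4, 3, -2)
t=13: X=(4, 3, -2), d=2 → +e2, X_14=(4, 4, -2)
t=14: X=(4, 4, -2), d=3 → -e2, X_15=(4, 3, -2)
t=15: X=(4, 3, -2), d=2 → +e2, X_16=(4, 4, -2)
t=16: X=(4, 4, -2), d=3 → -e2, X_17=(4, 3, -2)
t=17: X=(4, 3, -2), d=0 → +e1, X_18=(5, 3, -2)
t=18: X=(5, 3, -2), d=2 → +e2, X_19=(5, 4, -2)
t=19: X=(5, 4, -2), d=5 → -e3, X_20=(5, 4, -3)

1


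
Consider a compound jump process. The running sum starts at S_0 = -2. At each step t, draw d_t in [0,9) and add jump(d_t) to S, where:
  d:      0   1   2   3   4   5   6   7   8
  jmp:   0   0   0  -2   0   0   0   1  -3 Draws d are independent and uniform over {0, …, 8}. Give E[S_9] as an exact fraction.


-6

Outcome values over d=0..8: [0, 0, 0, -2, 0, 0, 0, 1, -3]
Σy = -4, Σy² = 14, M = 9
μ = -4/9 = -4/9,  σ² = 14/9 − (-4/9)² = 110/81
E[S_9] = -2 + 9·(-4/9) = -6


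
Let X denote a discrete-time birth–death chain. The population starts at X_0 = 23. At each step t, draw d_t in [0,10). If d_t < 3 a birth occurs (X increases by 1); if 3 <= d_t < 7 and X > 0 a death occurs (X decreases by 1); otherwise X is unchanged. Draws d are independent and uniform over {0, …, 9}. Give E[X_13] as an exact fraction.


X can drop by at most 1 per step and X_0 = 23 > T = 13, so X_t >= 23 − t >= 10 > 0 for every t <= 13: the floor at 0 (the 'and X > 0' condition) never binds. Hence X_13 = X_0 + Σ_{t<13} Y_t with i.i.d. increments Y_t = y(d_t) ∈ {+1, −1, 0}.
Outcome values over d=0..9: [1, 1, 1, -1, -1, -1, -1, 0, 0, 0]
Σy = -1, Σy² = 7, M = 10
μ = -1/10 = -1/10,  σ² = 7/10 − (-1/10)² = 69/100
E[X_13] = 23 + 13·(-1/10) = 217/10

217/10


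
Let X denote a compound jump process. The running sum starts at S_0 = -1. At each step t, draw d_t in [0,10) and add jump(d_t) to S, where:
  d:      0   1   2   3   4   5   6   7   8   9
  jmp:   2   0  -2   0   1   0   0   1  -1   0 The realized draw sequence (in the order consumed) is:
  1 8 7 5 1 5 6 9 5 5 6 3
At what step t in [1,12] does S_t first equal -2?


t=0: S=-1, d=1, jump=0, S_1=-1
t=1: S=-1, d=8, jump=-1, S_2=-2
t=2: S=-2, d=7, jump=1, S_3=-1
t=3: S=-1, d=5, jump=0, S_4=-1
t=4: S=-1, d=1, jump=0, S_5=-1
t=5: S=-1, d=5, jump=0, S_6=-1
t=6: S=-1, d=6, jump=0, S_7=-1
t=7: S=-1, d=9, jump=0, S_8=-1
t=8: S=-1, d=5, jump=0, S_9=-1
t=9: S=-1, d=5, jump=0, S_10=-1
t=10: S=-1, d=6, jump=0, S_11=-1
t=11: S=-1, d=3, jump=0, S_12=-1

2


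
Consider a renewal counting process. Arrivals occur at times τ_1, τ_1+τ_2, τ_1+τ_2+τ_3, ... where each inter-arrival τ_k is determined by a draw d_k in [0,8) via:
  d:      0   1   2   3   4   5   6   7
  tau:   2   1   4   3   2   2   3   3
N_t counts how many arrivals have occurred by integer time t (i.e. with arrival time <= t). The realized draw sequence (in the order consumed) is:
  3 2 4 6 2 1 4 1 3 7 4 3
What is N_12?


draw d_1=3: τ_1=3, arrival time A_1=3
draw d_2=2: τ_2=4, arrival time A_2=7
draw d_3=4: τ_3=2, arrival time A_3=9
draw d_4=6: τ_4=3, arrival time A_4=12
draw d_5=2: τ_5=4, arrival time A_5=16
draw d_6=1: τ_6=1, arrival time A_6=17
draw d_7=4: τ_7=2, arrival time A_7=19
draw d_8=1: τ_8=1, arrival time A_8=20
draw d_9=3: τ_9=3, arrival time A_9=23
draw d_10=7: τ_10=3, arrival time A_10=26
draw d_11=4: τ_11=2, arrival time A_11=28
draw d_12=3: τ_12=3, arrival time A_12=31
N_t over t=0..12: 0:0 1:0 2:0 3:1 4:1 5:1 6:1 7:2 8:2 9:3 10:3 11:3 12:4

4


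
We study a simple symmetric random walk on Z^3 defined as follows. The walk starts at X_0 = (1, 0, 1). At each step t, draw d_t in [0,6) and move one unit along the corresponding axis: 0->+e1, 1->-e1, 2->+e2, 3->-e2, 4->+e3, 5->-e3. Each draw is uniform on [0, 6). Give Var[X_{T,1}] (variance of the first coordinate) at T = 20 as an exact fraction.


20/3

Outcome values over d=0..5: [1, -1, 0, 0, 0, 0]
Σy = 0, Σy² = 2, M = 6
μ = 0/6 = 0,  σ² = 2/6 − (0)² = 1/3
Independent increments: Var[X_20] = 20·σ² = 20·(1/3) = 20/3


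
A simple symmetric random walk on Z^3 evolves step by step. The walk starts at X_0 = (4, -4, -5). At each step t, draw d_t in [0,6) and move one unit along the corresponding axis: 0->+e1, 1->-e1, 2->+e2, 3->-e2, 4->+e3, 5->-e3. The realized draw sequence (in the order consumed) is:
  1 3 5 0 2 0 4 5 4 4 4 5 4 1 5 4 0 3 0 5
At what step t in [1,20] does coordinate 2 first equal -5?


2

t=0: X=(4, -4, -5), d=1 → -e1, X_1=(3, -4, -5)
t=1: X=(3, -4, -5), d=3 → -e2, X_2=(3, -5, -5)
t=2: X=(3, -5, -5), d=5 → -e3, X_3=(3, -5, -6)
t=3: X=(3, -5, -6), d=0 → +e1, X_4=(4, -5, -6)
t=4: X=(4, -5, -6), d=2 → +e2, X_5=(4, -4, -6)
t=5: X=(4, -4, -6), d=0 → +e1, X_6=(5, -4, -6)
t=6: X=(5, -4, -6), d=4 → +e3, X_7=(5, -4, -5)
t=7: X=(5, -4, -5), d=5 → -e3, X_8=(5, -4, -6)
t=8: X=(5, -4, -6), d=4 → +e3, X_9=(5, -4, -5)
t=9: X=(5, -4, -5), d=4 → +e3, X_10=(5, -4, -4)
t=10: X=(5, -4, -4), d=4 → +e3, X_11=(5, -4, -3)
t=11: X=(5, -4, -3), d=5 → -e3, X_12=(5, -4, -4)
t=12: X=(5, -4, -4), d=4 → +e3, X_13=(5, -4, -3)
t=13: X=(5, -4, -3), d=1 → -e1, X_14=(4, -4, -3)
t=14: X=(4, -4, -3), d=5 → -e3, X_15=(4, -4, -4)
t=15: X=(4, -4, -4), d=4 → +e3, X_16=(4, -4, -3)
t=16: X=(4, -4, -3), d=0 → +e1, X_17=(5, -4, -3)
t=17: X=(5, -4, -3), d=3 → -e2, X_18=(5, -5, -3)
t=18: X=(5, -5, -3), d=0 → +e1, X_19=(6, -5, -3)
t=19: X=(6, -5, -3), d=5 → -e3, X_20=(6, -5, -4)


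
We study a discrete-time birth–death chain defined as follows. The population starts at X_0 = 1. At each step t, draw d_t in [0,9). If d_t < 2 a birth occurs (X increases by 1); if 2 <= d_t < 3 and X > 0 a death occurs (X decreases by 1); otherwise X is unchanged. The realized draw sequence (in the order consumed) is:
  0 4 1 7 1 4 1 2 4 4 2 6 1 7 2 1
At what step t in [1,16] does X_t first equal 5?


t=0: X=1, d=0 → birth, X_1=2
t=1: X=2, d=4 → hold, X_2=2
t=2: X=2, d=1 → birth, X_3=3
t=3: X=3, d=7 → hold, X_4=3
t=4: X=3, d=1 → birth, X_5=4
t=5: X=4, d=4 → hold, X_6=4
t=6: X=4, d=1 → birth, X_7=5
t=7: X=5, d=2 → death, X_8=4
t=8: X=4, d=4 → hold, X_9=4
t=9: X=4, d=4 → hold, X_10=4
t=10: X=4, d=2 → death, X_11=3
t=11: X=3, d=6 → hold, X_12=3
t=12: X=3, d=1 → birth, X_13=4
t=13: X=4, d=7 → hold, X_14=4
t=14: X=4, d=2 → death, X_15=3
t=15: X=3, d=1 → birth, X_16=4

7


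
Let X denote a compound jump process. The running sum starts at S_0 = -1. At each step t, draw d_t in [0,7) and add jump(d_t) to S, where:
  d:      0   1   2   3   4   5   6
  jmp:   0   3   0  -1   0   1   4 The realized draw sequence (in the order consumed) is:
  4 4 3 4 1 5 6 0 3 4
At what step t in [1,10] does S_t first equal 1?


t=0: S=-1, d=4, jump=0, S_1=-1
t=1: S=-1, d=4, jump=0, S_2=-1
t=2: S=-1, d=3, jump=-1, S_3=-2
t=3: S=-2, d=4, jump=0, S_4=-2
t=4: S=-2, d=1, jump=3, S_5=1
t=5: S=1, d=5, jump=1, S_6=2
t=6: S=2, d=6, jump=4, S_7=6
t=7: S=6, d=0, jump=0, S_8=6
t=8: S=6, d=3, jump=-1, S_9=5
t=9: S=5, d=4, jump=0, S_10=5

5


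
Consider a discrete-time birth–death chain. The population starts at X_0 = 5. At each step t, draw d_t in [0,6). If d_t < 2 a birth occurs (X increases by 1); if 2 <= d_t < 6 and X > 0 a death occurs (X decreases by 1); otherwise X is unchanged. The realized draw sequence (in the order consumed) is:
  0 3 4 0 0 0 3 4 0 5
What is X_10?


5

t=0: X=5, d=0 → birth, X_1=6
t=1: X=6, d=3 → death, X_2=5
t=2: X=5, d=4 → death, X_3=4
t=3: X=4, d=0 → birth, X_4=5
t=4: X=5, d=0 → birth, X_5=6
t=5: X=6, d=0 → birth, X_6=7
t=6: X=7, d=3 → death, X_7=6
t=7: X=6, d=4 → death, X_8=5
t=8: X=5, d=0 → birth, X_9=6
t=9: X=6, d=5 → death, X_10=5


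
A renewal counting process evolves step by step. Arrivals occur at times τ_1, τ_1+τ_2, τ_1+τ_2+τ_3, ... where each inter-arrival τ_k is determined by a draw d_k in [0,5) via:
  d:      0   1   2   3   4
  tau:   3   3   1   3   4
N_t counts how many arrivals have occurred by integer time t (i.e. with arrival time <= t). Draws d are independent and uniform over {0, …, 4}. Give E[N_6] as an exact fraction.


28831/15625

Inter-arrival values over d=0..4: [3, 3, 1, 3, 4]
Each d has probability 1/5, so the pmf of τ is: f(1) = 1/5, f(3) = 3/5, f(4) = 1/5
Renewal equation for m(n) = E[N_n]: condition on τ_1 = k (if k <= n, one arrival plus a fresh copy on the remaining n−k steps): m(n) = F(n) + Σ_{k<=n} f(k)·m(n−k), where F(n) = P(τ <= n) and m(0) = 0
m(1) = F(1) = 1/5
m(2) = F(2) + f(1)·m(1) = 1/5 + 1/5·1/5 = 6/25
m(3) = F(3) + f(1)·m(2) = 4/5 + 1/5·6/25 = 106/125
m(4) = F(4) + f(1)·m(3) + f(3)·m(1) = 1 + 1/5·106/125 + 3/5·1/5 = 806/625
m(5) = F(5) + f(1)·m(4) + f(3)·m(2) + f(4)·m(1) = 1 + 1/5·806/625 + 3/5·6/25 + 1/5·1/5 = 4506/3125
m(6) = F(6) + f(1)·m(5) + f(3)·m(3) + f(4)·m(2) = 1 + 1/5·4506/3125 + 3/5·106/125 + 1/5·6/25 = 28831/15625
E[N_6] = m(6) = 28831/15625


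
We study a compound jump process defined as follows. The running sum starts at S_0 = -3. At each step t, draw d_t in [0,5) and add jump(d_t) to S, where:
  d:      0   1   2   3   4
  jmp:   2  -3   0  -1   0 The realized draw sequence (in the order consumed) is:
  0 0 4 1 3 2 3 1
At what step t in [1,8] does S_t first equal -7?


t=0: S=-3, d=0, jump=2, S_1=-1
t=1: S=-1, d=0, jump=2, S_2=1
t=2: S=1, d=4, jump=0, S_3=1
t=3: S=1, d=1, jump=-3, S_4=-2
t=4: S=-2, d=3, jump=-1, S_5=-3
t=5: S=-3, d=2, jump=0, S_6=-3
t=6: S=-3, d=3, jump=-1, S_7=-4
t=7: S=-4, d=1, jump=-3, S_8=-7

8


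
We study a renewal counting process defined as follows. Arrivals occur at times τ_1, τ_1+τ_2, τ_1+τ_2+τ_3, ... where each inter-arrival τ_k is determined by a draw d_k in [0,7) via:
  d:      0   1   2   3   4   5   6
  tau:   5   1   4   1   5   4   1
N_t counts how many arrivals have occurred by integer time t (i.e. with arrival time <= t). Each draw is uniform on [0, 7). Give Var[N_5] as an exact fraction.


Inter-arrival values over d=0..6: [5, 1, 4, 1, 5, 4, 1]
Each d has probability 1/7, so the pmf of τ is: f(1) = 3/7, f(4) = 2/7, f(5) = 2/7
Let p_n(j) = P(N_n = j), with p_0 = [1]. Condition on τ_1: p_n(0) = P(τ > n), and for j >= 1, p_n(j) = Σ_{k<=n} f(k)·p_{n−k}(j−1)
p_1 = [4/7, 3/7]  (j = 0..1)
p_2 = [4/7, 12/49, 9/49]  (j = 0..2)
p_3 = [4/7, 12/49, 36/343, 27/343]  (j = 0..3)
p_4 = [2/7, 26/49, 36/343, 108/2401, 81/2401]  (j = 0..4)
p_5 = [0, 4/7, 120/343, 108/2401, 324/16807, 243/16807]  (j = 0..5)
E[N_5] = Σ j·p_5(j) = 26143/16807;  E[N_5²] = Σ j²·p_5(j) = 51187/16807
Var[N_5] = 51187/16807 − (26143/16807)² = 176843460/282475249

176843460/282475249


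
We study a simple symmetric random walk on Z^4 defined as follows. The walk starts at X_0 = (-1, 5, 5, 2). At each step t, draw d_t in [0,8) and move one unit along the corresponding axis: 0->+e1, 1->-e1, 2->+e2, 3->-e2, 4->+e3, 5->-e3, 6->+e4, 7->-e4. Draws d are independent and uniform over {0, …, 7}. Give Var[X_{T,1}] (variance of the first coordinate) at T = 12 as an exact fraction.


3

Outcome values over d=0..7: [1, -1, 0, 0, 0, 0, 0, 0]
Σy = 0, Σy² = 2, M = 8
μ = 0/8 = 0,  σ² = 2/8 − (0)² = 1/4
Independent increments: Var[X_12] = 12·σ² = 12·(1/4) = 3


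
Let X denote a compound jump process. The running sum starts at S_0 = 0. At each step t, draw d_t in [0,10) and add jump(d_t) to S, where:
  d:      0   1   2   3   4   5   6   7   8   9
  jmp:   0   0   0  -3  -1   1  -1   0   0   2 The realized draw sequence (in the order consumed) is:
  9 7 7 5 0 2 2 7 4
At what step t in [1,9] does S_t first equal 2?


t=0: S=0, d=9, jump=2, S_1=2
t=1: S=2, d=7, jump=0, S_2=2
t=2: S=2, d=7, jump=0, S_3=2
t=3: S=2, d=5, jump=1, S_4=3
t=4: S=3, d=0, jump=0, S_5=3
t=5: S=3, d=2, jump=0, S_6=3
t=6: S=3, d=2, jump=0, S_7=3
t=7: S=3, d=7, jump=0, S_8=3
t=8: S=3, d=4, jump=-1, S_9=2

1


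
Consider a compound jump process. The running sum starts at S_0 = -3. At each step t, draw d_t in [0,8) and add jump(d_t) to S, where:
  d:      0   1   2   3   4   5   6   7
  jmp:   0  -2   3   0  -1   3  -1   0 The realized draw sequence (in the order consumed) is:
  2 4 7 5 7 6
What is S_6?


t=0: S=-3, d=2, jump=3, S_1=0
t=1: S=0, d=4, jump=-1, S_2=-1
t=2: S=-1, d=7, jump=0, S_3=-1
t=3: S=-1, d=5, jump=3, S_4=2
t=4: S=2, d=7, jump=0, S_5=2
t=5: S=2, d=6, jump=-1, S_6=1

1


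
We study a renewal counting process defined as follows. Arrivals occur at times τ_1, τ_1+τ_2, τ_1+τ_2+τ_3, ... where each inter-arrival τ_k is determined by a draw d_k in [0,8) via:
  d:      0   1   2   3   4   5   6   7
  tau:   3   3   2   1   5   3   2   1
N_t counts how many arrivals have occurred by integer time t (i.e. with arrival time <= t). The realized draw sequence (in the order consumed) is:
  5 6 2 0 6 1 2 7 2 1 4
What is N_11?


draw d_1=5: τ_1=3, arrival time A_1=3
draw d_2=6: τ_2=2, arrival time A_2=5
draw d_3=2: τ_3=2, arrival time A_3=7
draw d_4=0: τ_4=3, arrival time A_4=10
draw d_5=6: τ_5=2, arrival time A_5=12
draw d_6=1: τ_6=3, arrival time A_6=15
draw d_7=2: τ_7=2, arrival time A_7=17
draw d_8=7: τ_8=1, arrival time A_8=18
draw d_9=2: τ_9=2, arrival time A_9=20
draw d_10=1: τ_10=3, arrival time A_10=23
draw d_11=4: τ_11=5, arrival time A_11=28
N_t over t=0..11: 0:0 1:0 2:0 3:1 4:1 5:2 6:2 7:3 8:3 9:3 10:4 11:4

4


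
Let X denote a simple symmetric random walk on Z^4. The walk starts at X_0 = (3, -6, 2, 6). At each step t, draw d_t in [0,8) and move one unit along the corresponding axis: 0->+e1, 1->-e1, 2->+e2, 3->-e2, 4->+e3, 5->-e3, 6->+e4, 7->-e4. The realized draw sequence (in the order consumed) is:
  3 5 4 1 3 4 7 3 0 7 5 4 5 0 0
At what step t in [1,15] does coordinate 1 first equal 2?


t=0: X=(3, -6, 2, 6), d=3 → -e2, X_1=(3, -7, 2, 6)
t=1: X=(3, -7, 2, 6), d=5 → -e3, X_2=(3, -7, 1, 6)
t=2: X=(3, -7, 1, 6), d=4 → +e3, X_3=(3, -7, 2, 6)
t=3: X=(3, -7, 2, 6), d=1 → -e1, X_4=(2, -7, 2, 6)
t=4: X=(2, -7, 2, 6), d=3 → -e2, X_5=(2, -8, 2, 6)
t=5: X=(2, -8, 2, 6), d=4 → +e3, X_6=(2, -8, 3, 6)
t=6: X=(2, -8, 3, 6), d=7 → -e4, X_7=(2, -8, 3, 5)
t=7: X=(2, -8, 3, 5), d=3 → -e2, X_8=(2, -9, 3, 5)
t=8: X=(2, -9, 3, 5), d=0 → +e1, X_9=(3, -9, 3, 5)
t=9: X=(3, -9, 3, 5), d=7 → -e4, X_10=(3, -9, 3, 4)
t=10: X=(3, -9, 3, 4), d=5 → -e3, X_11=(3, -9, 2, 4)
t=11: X=(3, -9, 2, 4), d=4 → +e3, X_12=(3, -9, 3, 4)
t=12: X=(3, -9, 3, 4), d=5 → -e3, X_13=(3, -9, 2, 4)
t=13: X=(3, -9, 2, 4), d=0 → +e1, X_14=(4, -9, 2, 4)
t=14: X=(4, -9, 2, 4), d=0 → +e1, X_15=(5, -9, 2, 4)

4


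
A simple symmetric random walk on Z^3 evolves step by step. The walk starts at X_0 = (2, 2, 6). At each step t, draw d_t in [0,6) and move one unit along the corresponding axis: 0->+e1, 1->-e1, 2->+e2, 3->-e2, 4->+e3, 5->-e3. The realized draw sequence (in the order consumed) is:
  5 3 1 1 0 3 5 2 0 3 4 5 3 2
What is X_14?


t=0: X=(2, 2, 6), d=5 → -e3, X_1=(2, 2, 5)
t=1: X=(2, 2, 5), d=3 → -e2, X_2=(2, 1, 5)
t=2: X=(2, 1, 5), d=1 → -e1, X_3=(1, 1, 5)
t=3: X=(1, 1, 5), d=1 → -e1, X_4=(0, 1, 5)
t=4: X=(0, 1, 5), d=0 → +e1, X_5=(1, 1, 5)
t=5: X=(1, 1, 5), d=3 → -e2, X_6=(1, 0, 5)
t=6: X=(1, 0, 5), d=5 → -e3, X_7=(1, 0, 4)
t=7: X=(1, 0, 4), d=2 → +e2, X_8=(1, 1, 4)
t=8: X=(1, 1, 4), d=0 → +e1, X_9=(2, 1, 4)
t=9: X=(2, 1, 4), d=3 → -e2, X_10=(2, 0, 4)
t=10: X=(2, 0, 4), d=4 → +e3, X_11=(2, 0, 5)
t=11: X=(2, 0, 5), d=5 → -e3, X_12=(2, 0, 4)
t=12: X=(2, 0, 4), d=3 → -e2, X_13=(2, -1, 4)
t=13: X=(2, -1, 4), d=2 → +e2, X_14=(2, 0, 4)

(2, 0, 4)


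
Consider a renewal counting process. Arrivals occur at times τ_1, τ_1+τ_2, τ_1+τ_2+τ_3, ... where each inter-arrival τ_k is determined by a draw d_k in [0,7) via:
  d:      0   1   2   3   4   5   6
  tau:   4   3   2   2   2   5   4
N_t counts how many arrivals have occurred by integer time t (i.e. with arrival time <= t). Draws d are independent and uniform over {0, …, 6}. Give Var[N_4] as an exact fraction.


Inter-arrival values over d=0..6: [4, 3, 2, 2, 2, 5, 4]
Each d has probability 1/7, so the pmf of τ is: f(2) = 3/7, f(3) = 1/7, f(4) = 2/7, f(5) = 1/7
Let p_n(j) = P(N_n = j), with p_0 = [1]. Condition on τ_1: p_n(0) = P(τ > n), and for j >= 1, p_n(j) = Σ_{k<=n} f(k)·p_{n−k}(j−1)
p_1 = [1]  (j = 0)
p_2 = [4/7, 3/7]  (j = 0..1)
p_3 = [3/7, 4/7]  (j = 0..1)
p_4 = [1/7, 33/49, 9/49]  (j = 0..2)
E[N_4] = Σ j·p_4(j) = 51/49;  E[N_4²] = Σ j²·p_4(j) = 69/49
Var[N_4] = 69/49 − (51/49)² = 780/2401

780/2401


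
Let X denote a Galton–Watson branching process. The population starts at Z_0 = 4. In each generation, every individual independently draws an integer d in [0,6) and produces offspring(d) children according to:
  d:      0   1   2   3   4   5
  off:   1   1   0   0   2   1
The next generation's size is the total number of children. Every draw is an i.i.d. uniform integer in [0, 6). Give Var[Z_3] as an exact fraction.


38675/11664

Outcome values over d=0..5: [1, 1, 0, 0, 2, 1]
Σy = 5, Σy² = 7, M = 6
μ = 5/6 = 5/6,  σ² = 7/6 − (5/6)² = 17/36
V_0 = 0, E_0 = 4
V_1 = 17/36·E_0 + (5/6)²·V_0 = 17/9;  E_1 = 10/3
V_2 = 17/36·E_1 + (5/6)²·V_1 = 935/324;  E_2 = 25/9
V_3 = 17/36·E_2 + (5/6)²·V_2 = 38675/11664;  E_3 = 125/54


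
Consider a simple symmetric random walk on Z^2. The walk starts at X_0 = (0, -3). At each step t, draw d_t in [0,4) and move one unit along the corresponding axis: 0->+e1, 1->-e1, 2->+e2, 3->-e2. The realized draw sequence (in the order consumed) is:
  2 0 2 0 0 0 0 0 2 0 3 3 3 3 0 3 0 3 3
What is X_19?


t=0: X=(0, -3), d=2 → +e2, X_1=(0, -2)
t=1: X=(0, -2), d=0 → +e1, X_2=(1, -2)
t=2: X=(1, -2), d=2 → +e2, X_3=(1, -1)
t=3: X=(1, -1), d=0 → +e1, X_4=(2, -1)
t=4: X=(2, -1), d=0 → +e1, X_5=(3, -1)
t=5: X=(3, -1), d=0 → +e1, X_6=(4, -1)
t=6: X=(4, -1), d=0 → +e1, X_7=(5, -1)
t=7: X=(5, -1), d=0 → +e1, X_8=(6, -1)
t=8: X=(6, -1), d=2 → +e2, X_9=(6, 0)
t=9: X=(6, 0), d=0 → +e1, X_10=(7, 0)
t=10: X=(7, 0), d=3 → -e2, X_11=(7, -1)
t=11: X=(7, -1), d=3 → -e2, X_12=(7, -2)
t=12: X=(7, -2), d=3 → -e2, X_13=(7, -3)
t=13: X=(7, -3), d=3 → -e2, X_14=(7, -4)
t=14: X=(7, -4), d=0 → +e1, X_15=(8, -4)
t=15: X=(8, -4), d=3 → -e2, X_16=(8, -5)
t=16: X=(8, -5), d=0 → +e1, X_17=(9, -5)
t=17: X=(9, -5), d=3 → -e2, X_18=(9, -6)
t=18: X=(9, -6), d=3 → -e2, X_19=(9, -7)

(9, -7)


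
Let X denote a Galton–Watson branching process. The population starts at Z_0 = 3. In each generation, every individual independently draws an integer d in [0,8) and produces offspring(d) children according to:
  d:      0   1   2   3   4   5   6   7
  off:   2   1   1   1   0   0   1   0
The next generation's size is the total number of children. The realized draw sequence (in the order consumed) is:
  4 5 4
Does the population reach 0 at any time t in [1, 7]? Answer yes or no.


gen 0: Z_0=3, draws=[4, 5, 4], offspring=[0, 0, 0], Z_1=0
gen 1: Z_1=0, draws=[], offspring=[], Z_2=0
gen 2: Z_2=0, draws=[], offspring=[], Z_3=0
gen 3: Z_3=0, draws=[], offspring=[], Z_4=0
gen 4: Z_4=0, draws=[], offspring=[], Z_5=0
gen 5: Z_5=0, draws=[], offspring=[], Z_6=0
gen 6: Z_6=0, draws=[], offspring=[], Z_7=0

yes


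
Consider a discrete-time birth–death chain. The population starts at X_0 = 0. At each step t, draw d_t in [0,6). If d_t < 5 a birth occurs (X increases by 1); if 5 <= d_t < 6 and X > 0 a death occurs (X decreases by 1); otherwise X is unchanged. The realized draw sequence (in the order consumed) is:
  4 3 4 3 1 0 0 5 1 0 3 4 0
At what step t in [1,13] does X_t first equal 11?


13

t=0: X=0, d=4 → birth, X_1=1
t=1: X=1, d=3 → birth, X_2=2
t=2: X=2, d=4 → birth, X_3=3
t=3: X=3, d=3 → birth, X_4=4
t=4: X=4, d=1 → birth, X_5=5
t=5: X=5, d=0 → birth, X_6=6
t=6: X=6, d=0 → birth, X_7=7
t=7: X=7, d=5 → death, X_8=6
t=8: X=6, d=1 → birth, X_9=7
t=9: X=7, d=0 → birth, X_10=8
t=10: X=8, d=3 → birth, X_11=9
t=11: X=9, d=4 → birth, X_12=10
t=12: X=10, d=0 → birth, X_13=11


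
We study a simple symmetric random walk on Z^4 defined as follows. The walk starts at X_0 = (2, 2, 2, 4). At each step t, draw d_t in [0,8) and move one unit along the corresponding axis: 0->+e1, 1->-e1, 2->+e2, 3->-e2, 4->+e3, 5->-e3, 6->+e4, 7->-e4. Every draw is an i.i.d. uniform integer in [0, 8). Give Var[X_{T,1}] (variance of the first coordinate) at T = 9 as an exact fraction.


9/4

Outcome values over d=0..7: [1, -1, 0, 0, 0, 0, 0, 0]
Σy = 0, Σy² = 2, M = 8
μ = 0/8 = 0,  σ² = 2/8 − (0)² = 1/4
Independent increments: Var[X_9] = 9·σ² = 9·(1/4) = 9/4


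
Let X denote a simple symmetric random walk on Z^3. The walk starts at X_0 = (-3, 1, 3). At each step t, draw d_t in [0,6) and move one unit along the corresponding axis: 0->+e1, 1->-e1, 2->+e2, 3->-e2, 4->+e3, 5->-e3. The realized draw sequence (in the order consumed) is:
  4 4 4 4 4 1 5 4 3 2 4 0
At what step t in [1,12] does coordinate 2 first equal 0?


9

t=0: X=(-3, 1, 3), d=4 → +e3, X_1=(-3, 1, 4)
t=1: X=(-3, 1, 4), d=4 → +e3, X_2=(-3, 1, 5)
t=2: X=(-3, 1, 5), d=4 → +e3, X_3=(-3, 1, 6)
t=3: X=(-3, 1, 6), d=4 → +e3, X_4=(-3, 1, 7)
t=4: X=(-3, 1, 7), d=4 → +e3, X_5=(-3, 1, 8)
t=5: X=(-3, 1, 8), d=1 → -e1, X_6=(-4, 1, 8)
t=6: X=(-4, 1, 8), d=5 → -e3, X_7=(-4, 1, 7)
t=7: X=(-4, 1, 7), d=4 → +e3, X_8=(-4, 1, 8)
t=8: X=(-4, 1, 8), d=3 → -e2, X_9=(-4, 0, 8)
t=9: X=(-4, 0, 8), d=2 → +e2, X_10=(-4, 1, 8)
t=10: X=(-4, 1, 8), d=4 → +e3, X_11=(-4, 1, 9)
t=11: X=(-4, 1, 9), d=0 → +e1, X_12=(-3, 1, 9)


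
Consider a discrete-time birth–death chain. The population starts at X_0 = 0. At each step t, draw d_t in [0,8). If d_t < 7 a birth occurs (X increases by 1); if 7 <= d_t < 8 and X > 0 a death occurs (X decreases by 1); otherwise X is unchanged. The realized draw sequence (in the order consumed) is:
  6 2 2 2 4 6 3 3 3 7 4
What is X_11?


9

t=0: X=0, d=6 → birth, X_1=1
t=1: X=1, d=2 → birth, X_2=2
t=2: X=2, d=2 → birth, X_3=3
t=3: X=3, d=2 → birth, X_4=4
t=4: X=4, d=4 → birth, X_5=5
t=5: X=5, d=6 → birth, X_6=6
t=6: X=6, d=3 → birth, X_7=7
t=7: X=7, d=3 → birth, X_8=8
t=8: X=8, d=3 → birth, X_9=9
t=9: X=9, d=7 → death, X_10=8
t=10: X=8, d=4 → birth, X_11=9


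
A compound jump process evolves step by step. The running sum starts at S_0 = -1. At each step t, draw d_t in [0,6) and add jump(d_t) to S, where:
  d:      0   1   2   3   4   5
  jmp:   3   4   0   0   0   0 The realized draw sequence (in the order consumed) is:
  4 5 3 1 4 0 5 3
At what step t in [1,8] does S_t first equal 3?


t=0: S=-1, d=4, jump=0, S_1=-1
t=1: S=-1, d=5, jump=0, S_2=-1
t=2: S=-1, d=3, jump=0, S_3=-1
t=3: S=-1, d=1, jump=4, S_4=3
t=4: S=3, d=4, jump=0, S_5=3
t=5: S=3, d=0, jump=3, S_6=6
t=6: S=6, d=5, jump=0, S_7=6
t=7: S=6, d=3, jump=0, S_8=6

4


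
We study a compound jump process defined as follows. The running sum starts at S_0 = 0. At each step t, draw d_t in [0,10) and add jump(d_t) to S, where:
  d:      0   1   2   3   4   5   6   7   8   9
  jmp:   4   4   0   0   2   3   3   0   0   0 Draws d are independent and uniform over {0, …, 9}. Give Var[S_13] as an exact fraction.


Outcome values over d=0..9: [4, 4, 0, 0, 2, 3, 3, 0, 0, 0]
Σy = 16, Σy² = 54, M = 10
μ = 16/10 = 8/5,  σ² = 54/10 − (8/5)² = 71/25
Independent increments: Var[S_13] = 13·σ² = 13·(71/25) = 923/25

923/25


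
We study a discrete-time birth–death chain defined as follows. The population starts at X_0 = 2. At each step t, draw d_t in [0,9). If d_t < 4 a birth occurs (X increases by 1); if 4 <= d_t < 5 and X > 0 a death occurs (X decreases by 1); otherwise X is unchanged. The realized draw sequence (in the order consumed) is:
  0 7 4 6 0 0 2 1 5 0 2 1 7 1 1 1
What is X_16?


t=0: X=2, d=0 → birth, X_1=3
t=1: X=3, d=7 → hold, X_2=3
t=2: X=3, d=4 → death, X_3=2
t=3: X=2, d=6 → hold, X_4=2
t=4: X=2, d=0 → birth, X_5=3
t=5: X=3, d=0 → birth, X_6=4
t=6: X=4, d=2 → birth, X_7=5
t=7: X=5, d=1 → birth, X_8=6
t=8: X=6, d=5 → hold, X_9=6
t=9: X=6, d=0 → birth, X_10=7
t=10: X=7, d=2 → birth, X_11=8
t=11: X=8, d=1 → birth, X_12=9
t=12: X=9, d=7 → hold, X_13=9
t=13: X=9, d=1 → birth, X_14=10
t=14: X=10, d=1 → birth, X_15=11
t=15: X=11, d=1 → birth, X_16=12

12


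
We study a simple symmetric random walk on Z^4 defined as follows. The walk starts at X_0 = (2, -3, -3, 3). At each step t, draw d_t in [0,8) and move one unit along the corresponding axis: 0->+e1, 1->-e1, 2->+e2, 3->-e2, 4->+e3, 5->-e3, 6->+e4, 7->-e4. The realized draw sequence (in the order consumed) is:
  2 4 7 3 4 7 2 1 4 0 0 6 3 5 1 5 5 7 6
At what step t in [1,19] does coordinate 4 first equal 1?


t=0: X=(2, -3, -3, 3), d=2 → +e2, X_1=(2, -2, -3, 3)
t=1: X=(2, -2, -3, 3), d=4 → +e3, X_2=(2, -2, -2, 3)
t=2: X=(2, -2, -2, 3), d=7 → -e4, X_3=(2, -2, -2, 2)
t=3: X=(2, -2, -2, 2), d=3 → -e2, X_4=(2, -3, -2, 2)
t=4: X=(2, -3, -2, 2), d=4 → +e3, X_5=(2, -3, -1, 2)
t=5: X=(2, -3, -1, 2), d=7 → -e4, X_6=(2, -3, -1, 1)
t=6: X=(2, -3, -1, 1), d=2 → +e2, X_7=(2, -2, -1, 1)
t=7: X=(2, -2, -1, 1), d=1 → -e1, X_8=(1, -2, -1, 1)
t=8: X=(1, -2, -1, 1), d=4 → +e3, X_9=(1, -2, 0, 1)
t=9: X=(1, -2, 0, 1), d=0 → +e1, X_10=(2, -2, 0, 1)
t=10: X=(2, -2, 0, 1), d=0 → +e1, X_11=(3, -2, 0, 1)
t=11: X=(3, -2, 0, 1), d=6 → +e4, X_12=(3, -2, 0, 2)
t=12: X=(3, -2, 0, 2), d=3 → -e2, X_13=(3, -3, 0, 2)
t=13: X=(3, -3, 0, 2), d=5 → -e3, X_14=(3, -3, -1, 2)
t=14: X=(3, -3, -1, 2), d=1 → -e1, X_15=(2, -3, -1, 2)
t=15: X=(2, -3, -1, 2), d=5 → -e3, X_16=(2, -3, -2, 2)
t=16: X=(2, -3, -2, 2), d=5 → -e3, X_17=(2, -3, -3, 2)
t=17: X=(2, -3, -3, 2), d=7 → -e4, X_18=(2, -3, -3, 1)
t=18: X=(2, -3, -3, 1), d=6 → +e4, X_19=(2, -3, -3, 2)

6


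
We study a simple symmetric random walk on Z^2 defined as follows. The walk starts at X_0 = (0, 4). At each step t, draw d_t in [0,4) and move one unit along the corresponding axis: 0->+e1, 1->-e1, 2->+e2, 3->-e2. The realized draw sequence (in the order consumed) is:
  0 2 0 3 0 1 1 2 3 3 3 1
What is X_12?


t=0: X=(0, 4), d=0 → +e1, X_1=(1, 4)
t=1: X=(1, 4), d=2 → +e2, X_2=(1, 5)
t=2: X=(1, 5), d=0 → +e1, X_3=(2, 5)
t=3: X=(2, 5), d=3 → -e2, X_4=(2, 4)
t=4: X=(2, 4), d=0 → +e1, X_5=(3, 4)
t=5: X=(3, 4), d=1 → -e1, X_6=(2, 4)
t=6: X=(2, 4), d=1 → -e1, X_7=(1, 4)
t=7: X=(1, 4), d=2 → +e2, X_8=(1, 5)
t=8: X=(1, 5), d=3 → -e2, X_9=(1, 4)
t=9: X=(1, 4), d=3 → -e2, X_10=(1, 3)
t=10: X=(1, 3), d=3 → -e2, X_11=(1, 2)
t=11: X=(1, 2), d=1 → -e1, X_12=(0, 2)

(0, 2)


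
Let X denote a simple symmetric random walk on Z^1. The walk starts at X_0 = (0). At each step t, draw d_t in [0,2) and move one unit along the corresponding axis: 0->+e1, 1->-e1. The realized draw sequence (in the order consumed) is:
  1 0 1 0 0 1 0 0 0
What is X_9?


t=0: X=(0), d=1 → -e1, X_1=(-1)
t=1: X=(-1), d=0 → +e1, X_2=(0)
t=2: X=(0), d=1 → -e1, X_3=(-1)
t=3: X=(-1), d=0 → +e1, X_4=(0)
t=4: X=(0), d=0 → +e1, X_5=(1)
t=5: X=(1), d=1 → -e1, X_6=(0)
t=6: X=(0), d=0 → +e1, X_7=(1)
t=7: X=(1), d=0 → +e1, X_8=(2)
t=8: X=(2), d=0 → +e1, X_9=(3)

(3)


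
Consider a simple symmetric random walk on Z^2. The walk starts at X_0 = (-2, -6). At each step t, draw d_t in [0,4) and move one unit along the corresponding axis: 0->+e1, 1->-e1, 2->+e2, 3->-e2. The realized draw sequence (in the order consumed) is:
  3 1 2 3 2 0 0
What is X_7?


(-1, -6)

t=0: X=(-2, -6), d=3 → -e2, X_1=(-2, -7)
t=1: X=(-2, -7), d=1 → -e1, X_2=(-3, -7)
t=2: X=(-3, -7), d=2 → +e2, X_3=(-3, -6)
t=3: X=(-3, -6), d=3 → -e2, X_4=(-3, -7)
t=4: X=(-3, -7), d=2 → +e2, X_5=(-3, -6)
t=5: X=(-3, -6), d=0 → +e1, X_6=(-2, -6)
t=6: X=(-2, -6), d=0 → +e1, X_7=(-1, -6)


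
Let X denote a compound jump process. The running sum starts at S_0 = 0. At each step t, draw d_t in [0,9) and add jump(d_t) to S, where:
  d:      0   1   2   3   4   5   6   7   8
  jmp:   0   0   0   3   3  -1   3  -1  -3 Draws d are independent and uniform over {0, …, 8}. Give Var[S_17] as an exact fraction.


5542/81

Outcome values over d=0..8: [0, 0, 0, 3, 3, -1, 3, -1, -3]
Σy = 4, Σy² = 38, M = 9
μ = 4/9 = 4/9,  σ² = 38/9 − (4/9)² = 326/81
Independent increments: Var[S_17] = 17·σ² = 17·(326/81) = 5542/81


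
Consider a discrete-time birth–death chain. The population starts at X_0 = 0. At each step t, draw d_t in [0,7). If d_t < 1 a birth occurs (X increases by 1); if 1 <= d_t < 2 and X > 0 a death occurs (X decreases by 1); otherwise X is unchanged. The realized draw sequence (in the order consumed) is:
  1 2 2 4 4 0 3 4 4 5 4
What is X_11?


t=0: X=0, d=1 → hold, X_1=0
t=1: X=0, d=2 → hold, X_2=0
t=2: X=0, d=2 → hold, X_3=0
t=3: X=0, d=4 → hold, X_4=0
t=4: X=0, d=4 → hold, X_5=0
t=5: X=0, d=0 → birth, X_6=1
t=6: X=1, d=3 → hold, X_7=1
t=7: X=1, d=4 → hold, X_8=1
t=8: X=1, d=4 → hold, X_9=1
t=9: X=1, d=5 → hold, X_10=1
t=10: X=1, d=4 → hold, X_11=1

1


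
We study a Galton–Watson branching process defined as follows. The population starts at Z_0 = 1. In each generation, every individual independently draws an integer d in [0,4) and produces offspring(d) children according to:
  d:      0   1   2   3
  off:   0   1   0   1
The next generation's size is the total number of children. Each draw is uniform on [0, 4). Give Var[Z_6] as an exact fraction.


63/4096

Outcome values over d=0..3: [0, 1, 0, 1]
Σy = 2, Σy² = 2, M = 4
μ = 2/4 = 1/2,  σ² = 2/4 − (1/2)² = 1/4
V_0 = 0, E_0 = 1
V_1 = 1/4·E_0 + (1/2)²·V_0 = 1/4;  E_1 = 1/2
V_2 = 1/4·E_1 + (1/2)²·V_1 = 3/16;  E_2 = 1/4
V_3 = 1/4·E_2 + (1/2)²·V_2 = 7/64;  E_3 = 1/8
V_4 = 1/4·E_3 + (1/2)²·V_3 = 15/256;  E_4 = 1/16
V_5 = 1/4·E_4 + (1/2)²·V_4 = 31/1024;  E_5 = 1/32
V_6 = 1/4·E_5 + (1/2)²·V_5 = 63/4096;  E_6 = 1/64
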